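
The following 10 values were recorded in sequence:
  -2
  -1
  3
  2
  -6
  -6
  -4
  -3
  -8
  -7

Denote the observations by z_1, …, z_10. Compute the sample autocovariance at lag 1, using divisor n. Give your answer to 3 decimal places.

Mean z̄ = (-2 − 1 + 3 + 2 − 6 − 6 − 4 − 3 − 8 − 7)/10 = -3.2000
Σ_{t=1}^{9}(z_t−z̄)(z_{t+1}−z̄) = 61.1600
γ_1 = 61.1600 / 10 = 6.116

6.116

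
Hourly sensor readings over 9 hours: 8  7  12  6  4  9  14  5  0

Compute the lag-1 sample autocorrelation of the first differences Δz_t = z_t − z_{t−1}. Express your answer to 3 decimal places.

-0.051

First differences Δz: -1, 5, -6, -2, 5, 5, -9, -5
Mean of differences = -1.0000
Numerator Σ(Δz_t−Δz̄)(Δz_{t+1}−Δz̄) = -11.0000
Denominator Σ(Δz_t−Δz̄)² = 214.0000
r_1(Δz) = -11.0000 / 214.0000 = -0.051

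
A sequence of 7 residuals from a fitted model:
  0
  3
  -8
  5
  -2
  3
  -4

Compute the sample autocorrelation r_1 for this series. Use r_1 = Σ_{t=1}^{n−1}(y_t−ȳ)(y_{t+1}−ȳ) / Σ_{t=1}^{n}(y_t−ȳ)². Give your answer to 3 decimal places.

-0.730

Mean ȳ = (0 + 3 − 8 + 5 − 2 + 3 − 4)/7 = -0.4286
Deviations from mean: 0.4286, 3.4286, -7.5714, 5.4286, -1.5714, 3.4286, -3.5714
Numerator Σ_{t=1}^{6}(y_t−ȳ)(y_{t+1}−ȳ) = -91.7551
Denominator Σ(y_t−ȳ)² = 125.7143
r_1 = -91.7551 / 125.7143 = -0.730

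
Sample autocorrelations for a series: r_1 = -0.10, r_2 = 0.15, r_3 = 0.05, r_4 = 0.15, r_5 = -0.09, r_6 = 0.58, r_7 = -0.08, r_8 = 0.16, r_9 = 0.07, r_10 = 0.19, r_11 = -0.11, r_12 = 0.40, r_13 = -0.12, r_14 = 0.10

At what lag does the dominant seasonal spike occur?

6

The largest autocorrelation is r_6 = 0.58, with a weaker echo at lag 12 (0.40); the remaining lags stay at or below 0.19.
The dominant spike at lag 6 indicates a seasonal period of 6.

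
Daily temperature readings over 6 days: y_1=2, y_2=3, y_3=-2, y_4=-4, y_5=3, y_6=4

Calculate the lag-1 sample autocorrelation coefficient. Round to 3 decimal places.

Mean ȳ = (2 + 3 − 2 − 4 + 3 + 4)/6 = 1.0000
Σ(y_t−ȳ)(y_{t+1}−ȳ) = (2.0000) + (-6.0000) + (15.0000) + (-10.0000) + (6.0000) = 7.0000
Denominator Σ(y_t−ȳ)² = 52.0000
r_1 = 7.0000 / 52.0000 = 0.135

0.135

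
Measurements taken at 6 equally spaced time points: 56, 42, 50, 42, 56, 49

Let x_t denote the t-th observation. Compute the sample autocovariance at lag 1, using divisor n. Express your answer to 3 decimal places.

-18.505

Mean x̄ = (56 + 42 + 50 + 42 + 56 + 49)/6 = 49.1667
Deviations: 6.8333, -7.1667, 0.8333, -7.1667, 6.8333, -0.1667
Σ_{t=1}^{5}(x_t−x̄)(x_{t+1}−x̄) = -111.0278
γ_1 = -111.0278 / 6 = -18.505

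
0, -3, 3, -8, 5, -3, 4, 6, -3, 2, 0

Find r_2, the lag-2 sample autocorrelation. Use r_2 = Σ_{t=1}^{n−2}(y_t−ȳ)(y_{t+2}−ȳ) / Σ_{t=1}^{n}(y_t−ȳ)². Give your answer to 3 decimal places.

0.354

Mean ȳ = (0 − 3 + 3 − 8 + 5 − 3 + 4 + 6 − 3 + 2 + 0)/11 = 0.2727
Numerator Σ_{t=1}^{9}(y_t−ȳ)(y_{t+2}−ȳ) = 63.7603
Denominator Σ(y_t−ȳ)² = 180.1818
r_2 = 63.7603 / 180.1818 = 0.354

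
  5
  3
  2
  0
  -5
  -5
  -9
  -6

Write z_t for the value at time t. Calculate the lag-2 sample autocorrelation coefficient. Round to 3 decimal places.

0.299

Mean z̄ = (5 + 3 + 2 + 0 − 5 − 5 − 9 − 6)/8 = -1.8750
Deviations from mean: 6.8750, 4.8750, 3.8750, 1.8750, -3.1250, -3.1250, -7.1250, -4.1250
Σ(z_t−z̄)(z_{t+2}−z̄) = (26.6406) + (9.1406) + (-12.1094) + (-5.8594) + (22.2656) + (12.8906) = 52.9688
Denominator Σ(z_t−z̄)² = 176.8750
r_2 = 52.9688 / 176.8750 = 0.299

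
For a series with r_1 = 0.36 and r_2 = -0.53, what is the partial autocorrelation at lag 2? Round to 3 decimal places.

φ_{22} = (r_2 − r_1²) / (1 − r_1²)
r_1² = (0.36)² = 0.1296
Numerator = -0.53 − 0.1296 = -0.6596; denominator = 1 − 0.1296 = 0.8704
φ_{22} = -0.6596 / 0.8704 = -0.758

-0.758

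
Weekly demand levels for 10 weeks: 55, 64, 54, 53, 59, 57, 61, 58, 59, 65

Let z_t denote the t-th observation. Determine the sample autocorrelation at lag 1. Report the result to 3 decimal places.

Mean z̄ = (55 + 64 + 54 + 53 + 59 + 57 + 61 + 58 + 59 + 65)/10 = 58.5000
Numerator Σ_{t=1}^{9}(z_t−z̄)(z_{t+1}−z̄) = -24.7500
Denominator Σ(z_t−z̄)² = 144.5000
r_1 = -24.7500 / 144.5000 = -0.171

-0.171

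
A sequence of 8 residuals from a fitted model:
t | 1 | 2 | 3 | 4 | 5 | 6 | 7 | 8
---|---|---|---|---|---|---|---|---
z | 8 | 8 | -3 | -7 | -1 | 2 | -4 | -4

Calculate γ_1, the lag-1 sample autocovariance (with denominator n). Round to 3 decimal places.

Mean z̄ = (8 + 8 − 3 − 7 − 1 + 2 − 4 − 4)/8 = -0.1250
Σ_{t=1}^{7}(z_t−z̄)(z_{t+1}−z̄) = 73.3594
γ_1 = 73.3594 / 8 = 9.170

9.170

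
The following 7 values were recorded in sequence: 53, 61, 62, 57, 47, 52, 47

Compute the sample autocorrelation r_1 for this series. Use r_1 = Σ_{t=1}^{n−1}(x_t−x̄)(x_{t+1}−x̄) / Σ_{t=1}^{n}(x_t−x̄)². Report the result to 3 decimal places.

0.350

Mean x̄ = (53 + 61 + 62 + 57 + 47 + 52 + 47)/7 = 54.1429
Deviations from mean: -1.1429, 6.8571, 7.8571, 2.8571, -7.1429, -2.1429, -7.1429
Σ(x_t−x̄)(x_{t+1}−x̄) = (-7.8367) + (53.8776) + (22.4490) + (-20.4082) + (15.3061) + (15.3061) = 78.6939
Denominator Σ(x_t−x̄)² = 224.8571
r_1 = 78.6939 / 224.8571 = 0.350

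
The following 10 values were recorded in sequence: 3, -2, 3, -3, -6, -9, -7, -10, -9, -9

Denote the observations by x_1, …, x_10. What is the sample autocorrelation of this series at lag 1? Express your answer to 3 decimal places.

0.550

Mean x̄ = (3 − 2 + 3 − 3 − 6 − 9 − 7 − 10 − 9 − 9)/10 = -4.9000
Numerator Σ_{t=1}^{9}(x_t−x̄)(x_{t+1}−x̄) = 120.2900
Denominator Σ(x_t−x̄)² = 218.9000
r_1 = 120.2900 / 218.9000 = 0.550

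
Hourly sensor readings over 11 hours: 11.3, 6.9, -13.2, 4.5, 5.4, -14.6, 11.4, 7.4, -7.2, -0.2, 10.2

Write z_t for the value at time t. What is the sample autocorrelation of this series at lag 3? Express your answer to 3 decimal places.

Mean z̄ = (11.3 + 6.9 − 13.2 + 4.5 + 5.4 − 14.6 + 11.4 + 7.4 − 7.2 − 0.2 + 10.2)/11 = 1.9909
Numerator Σ_{t=1}^{8}(z_t−z̄)(z_{t+3}−z̄) = 510.4470
Denominator Σ(z_t−z̄)² = 909.1491
r_3 = 510.4470 / 909.1491 = 0.561

0.561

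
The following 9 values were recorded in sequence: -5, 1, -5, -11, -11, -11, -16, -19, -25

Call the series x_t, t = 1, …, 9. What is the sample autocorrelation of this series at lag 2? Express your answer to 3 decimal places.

Mean x̄ = (-5 + 1 − 5 − 11 − 11 − 11 − 16 − 19 − 25)/9 = -11.3333
Numerator Σ_{t=1}^{7}(x_t−x̄)(x_{t+2}−x̄) = 106.1111
Denominator Σ(x_t−x̄)² = 500.0000
r_2 = 106.1111 / 500.0000 = 0.212

0.212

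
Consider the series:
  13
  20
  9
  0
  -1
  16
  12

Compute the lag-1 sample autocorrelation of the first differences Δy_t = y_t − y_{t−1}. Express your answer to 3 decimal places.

-0.098

First differences Δy: 7, -11, -9, -1, 17, -4
Mean of differences = -0.1667
Numerator Σ(Δy_t−Δȳ)(Δy_{t+1}−Δȳ) = -54.6944
Denominator Σ(Δy_t−Δȳ)² = 556.8333
r_1(Δy) = -54.6944 / 556.8333 = -0.098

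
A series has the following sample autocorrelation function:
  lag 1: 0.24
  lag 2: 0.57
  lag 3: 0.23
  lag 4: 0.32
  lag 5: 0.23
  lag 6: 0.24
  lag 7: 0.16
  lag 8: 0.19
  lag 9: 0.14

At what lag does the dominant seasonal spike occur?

2

The largest autocorrelation is r_2 = 0.57, with a weaker echo at lag 4 (0.32); the remaining lags stay at or below 0.24.
The dominant spike at lag 2 indicates a seasonal period of 2.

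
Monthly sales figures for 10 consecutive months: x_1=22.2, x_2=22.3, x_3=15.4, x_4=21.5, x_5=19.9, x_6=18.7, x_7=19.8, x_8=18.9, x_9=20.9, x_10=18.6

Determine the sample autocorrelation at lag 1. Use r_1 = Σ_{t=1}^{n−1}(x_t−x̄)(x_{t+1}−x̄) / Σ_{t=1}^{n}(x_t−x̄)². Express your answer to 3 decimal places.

Mean x̄ = (22.2 + 22.3 + 15.4 + 21.5 + 19.9 + 18.7 + 19.8 + 18.9 + 20.9 + 18.6)/10 = 19.8200
Numerator Σ_{t=1}^{9}(x_t−x̄)(x_{t+1}−x̄) = -14.7104
Denominator Σ(x_t−x̄)² = 38.9360
r_1 = -14.7104 / 38.9360 = -0.378

-0.378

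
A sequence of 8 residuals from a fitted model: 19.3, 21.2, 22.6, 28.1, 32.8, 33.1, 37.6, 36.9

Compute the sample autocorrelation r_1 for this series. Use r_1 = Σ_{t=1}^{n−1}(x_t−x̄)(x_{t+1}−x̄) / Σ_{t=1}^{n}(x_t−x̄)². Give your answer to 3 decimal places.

0.677

Mean x̄ = (19.3 + 21.2 + 22.6 + 28.1 + 32.8 + 33.1 + 37.6 + 36.9)/8 = 28.9500
Deviations from mean: -9.6500, -7.7500, -6.3500, -0.8500, 3.8500, 4.1500, 8.6500, 7.9500
Σ(x_t−x̄)(x_{t+1}−x̄) = (74.7875) + (49.2125) + (5.3975) + (-3.2725) + (15.9775) + (35.8975) + (68.7675) = 246.7675
Denominator Σ(x_t−x̄)² = 364.3000
r_1 = 246.7675 / 364.3000 = 0.677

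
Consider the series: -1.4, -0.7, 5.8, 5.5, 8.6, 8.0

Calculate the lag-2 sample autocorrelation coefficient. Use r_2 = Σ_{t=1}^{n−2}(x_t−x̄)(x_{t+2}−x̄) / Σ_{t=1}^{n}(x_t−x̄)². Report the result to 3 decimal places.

-0.039

Mean x̄ = (-1.4 − 0.7 + 5.8 + 5.5 + 8.6 + 8.0)/6 = 4.3000
Deviations from mean: -5.7000, -5.0000, 1.5000, 1.2000, 4.3000, 3.7000
Numerator Σ_{t=1}^{4}(x_t−x̄)(x_{t+2}−x̄) = -3.6600
Denominator Σ(x_t−x̄)² = 93.3600
r_2 = -3.6600 / 93.3600 = -0.039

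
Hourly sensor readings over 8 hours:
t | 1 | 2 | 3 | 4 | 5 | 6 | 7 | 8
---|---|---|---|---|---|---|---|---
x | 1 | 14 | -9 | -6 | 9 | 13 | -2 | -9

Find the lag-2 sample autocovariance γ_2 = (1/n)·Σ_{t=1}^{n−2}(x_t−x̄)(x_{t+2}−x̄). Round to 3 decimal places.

Mean x̄ = (1 + 14 − 9 − 6 + 9 + 13 − 2 − 9)/8 = 1.3750
Σ_{t=1}^{6}(x_t−x̄)(x_{t+2}−x̄) = -400.4063
γ_2 = -400.4063 / 8 = -50.051

-50.051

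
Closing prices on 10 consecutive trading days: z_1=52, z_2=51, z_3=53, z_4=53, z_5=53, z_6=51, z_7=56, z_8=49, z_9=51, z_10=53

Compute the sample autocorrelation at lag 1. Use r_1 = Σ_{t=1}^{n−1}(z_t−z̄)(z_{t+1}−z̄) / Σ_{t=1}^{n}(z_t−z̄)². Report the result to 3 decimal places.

Mean z̄ = (52 + 51 + 53 + 53 + 53 + 51 + 56 + 49 + 51 + 53)/10 = 52.2000
Numerator Σ_{t=1}^{9}(z_t−z̄)(z_{t+1}−z̄) = -14.2400
Denominator Σ(z_t−z̄)² = 31.6000
r_1 = -14.2400 / 31.6000 = -0.451

-0.451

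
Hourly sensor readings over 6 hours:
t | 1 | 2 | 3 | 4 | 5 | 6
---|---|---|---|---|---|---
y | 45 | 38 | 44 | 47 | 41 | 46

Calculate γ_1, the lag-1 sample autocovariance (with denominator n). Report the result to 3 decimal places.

-4.042

Mean ȳ = (45 + 38 + 44 + 47 + 41 + 46)/6 = 43.5000
Σ_{t=1}^{5}(y_t−ȳ)(y_{t+1}−ȳ) = -24.2500
γ_1 = -24.2500 / 6 = -4.042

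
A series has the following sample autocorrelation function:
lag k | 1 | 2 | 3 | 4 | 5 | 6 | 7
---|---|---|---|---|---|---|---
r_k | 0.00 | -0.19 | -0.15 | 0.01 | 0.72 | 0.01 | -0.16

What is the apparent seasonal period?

5

The largest autocorrelation is r_5 = 0.72; the remaining lags stay at or below 0.01.
The dominant spike at lag 5 indicates a seasonal period of 5.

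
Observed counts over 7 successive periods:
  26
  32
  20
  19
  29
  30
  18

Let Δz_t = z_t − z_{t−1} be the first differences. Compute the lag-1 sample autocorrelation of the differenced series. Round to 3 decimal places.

-0.184

First differences Δz: 6, -12, -1, 10, 1, -12
Mean of differences = -1.3333
Numerator Σ(Δz_t−Δz̄)(Δz_{t+1}−Δz̄) = -76.4444
Denominator Σ(Δz_t−Δz̄)² = 415.3333
r_1(Δz) = -76.4444 / 415.3333 = -0.184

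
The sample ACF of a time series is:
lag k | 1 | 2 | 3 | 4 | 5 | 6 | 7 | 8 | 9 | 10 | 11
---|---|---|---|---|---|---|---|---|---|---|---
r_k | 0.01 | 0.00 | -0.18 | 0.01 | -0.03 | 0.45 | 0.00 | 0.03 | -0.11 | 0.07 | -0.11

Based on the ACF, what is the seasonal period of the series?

6

The largest autocorrelation is r_6 = 0.45; the remaining lags stay at or below 0.07.
The dominant spike at lag 6 indicates a seasonal period of 6.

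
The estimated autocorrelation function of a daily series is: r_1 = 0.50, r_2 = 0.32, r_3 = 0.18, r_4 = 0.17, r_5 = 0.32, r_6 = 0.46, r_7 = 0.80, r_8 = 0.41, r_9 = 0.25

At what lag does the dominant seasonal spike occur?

7

The largest autocorrelation is r_7 = 0.80; the remaining lags stay at or below 0.50. The elevated value at lag 1 (0.50), dropping to 0.32 at lag 2, reflects decaying short-term dependence rather than seasonality.
The dominant spike at lag 7 indicates a seasonal period of 7.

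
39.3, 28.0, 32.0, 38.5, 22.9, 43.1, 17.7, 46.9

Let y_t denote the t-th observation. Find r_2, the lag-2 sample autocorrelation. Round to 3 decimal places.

Mean ȳ = (39.3 + 28.0 + 32.0 + 38.5 + 22.9 + 43.1 + 17.7 + 46.9)/8 = 33.5500
Deviations from mean: 5.7500, -5.5500, -1.5500, 4.9500, -10.6500, 9.5500, -15.8500, 13.3500
Σ(y_t−ȳ)(y_{t+2}−ȳ) = (-8.9125) + (-27.4725) + (16.5075) + (47.2725) + (168.8025) + (127.4925) = 323.6900
Denominator Σ(y_t−ȳ)² = 724.8400
r_2 = 323.6900 / 724.8400 = 0.447

0.447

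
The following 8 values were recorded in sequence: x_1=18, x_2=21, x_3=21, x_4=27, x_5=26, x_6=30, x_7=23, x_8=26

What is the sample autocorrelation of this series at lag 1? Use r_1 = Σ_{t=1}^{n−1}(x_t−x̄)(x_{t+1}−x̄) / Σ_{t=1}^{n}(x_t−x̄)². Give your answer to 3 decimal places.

0.259

Mean x̄ = (18 + 21 + 21 + 27 + 26 + 30 + 23 + 26)/8 = 24.0000
Deviations from mean: -6.0000, -3.0000, -3.0000, 3.0000, 2.0000, 6.0000, -1.0000, 2.0000
Σ(x_t−x̄)(x_{t+1}−x̄) = (18.0000) + (9.0000) + (-9.0000) + (6.0000) + (12.0000) + (-6.0000) + (-2.0000) = 28.0000
Denominator Σ(x_t−x̄)² = 108.0000
r_1 = 28.0000 / 108.0000 = 0.259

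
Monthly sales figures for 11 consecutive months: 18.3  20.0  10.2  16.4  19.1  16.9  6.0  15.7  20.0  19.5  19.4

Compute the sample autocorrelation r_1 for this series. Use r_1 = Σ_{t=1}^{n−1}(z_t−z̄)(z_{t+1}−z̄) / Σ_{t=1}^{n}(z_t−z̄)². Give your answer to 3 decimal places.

0.031

Mean z̄ = (18.3 + 20.0 + 10.2 + 16.4 + 19.1 + 16.9 + 6.0 + 15.7 + 20.0 + 19.5 + 19.4)/11 = 16.5000
Numerator Σ_{t=1}^{10}(z_t−z̄)(z_{t+1}−z̄) = 6.2600
Denominator Σ(z_t−z̄)² = 202.6600
r_1 = 6.2600 / 202.6600 = 0.031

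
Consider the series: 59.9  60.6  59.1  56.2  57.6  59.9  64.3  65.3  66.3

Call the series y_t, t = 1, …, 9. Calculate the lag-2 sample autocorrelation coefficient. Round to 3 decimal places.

0.178

Mean ȳ = (59.9 + 60.6 + 59.1 + 56.2 + 57.6 + 59.9 + 64.3 + 65.3 + 66.3)/9 = 61.0222
Σ(y_t−ȳ)(y_{t+2}−ȳ) = (2.1572) + (2.0360) + (6.5783) + (5.4116) + (-11.2173) + (-4.8006) + (17.2994) = 17.4646
Denominator Σ(y_t−ȳ)² = 98.2556
r_2 = 17.4646 / 98.2556 = 0.178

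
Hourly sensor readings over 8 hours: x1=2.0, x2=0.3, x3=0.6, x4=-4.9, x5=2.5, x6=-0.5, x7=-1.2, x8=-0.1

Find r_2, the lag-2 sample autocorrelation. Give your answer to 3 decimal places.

Mean x̄ = (2.0 + 0.3 + 0.6 − 4.9 + 2.5 − 0.5 − 1.2 − 0.1)/8 = -0.1625
Deviations from mean: 2.1625, 0.4625, 0.7625, -4.7375, 2.6625, -0.3375, -1.0375, 0.0625
Σ(x_t−x̄)(x_{t+2}−x̄) = (1.6489) + (-2.1911) + (2.0302) + (1.5989) + (-2.7623) + (-0.0211) = 0.3034
Denominator Σ(x_t−x̄)² = 36.1988
r_2 = 0.3034 / 36.1988 = 0.008

0.008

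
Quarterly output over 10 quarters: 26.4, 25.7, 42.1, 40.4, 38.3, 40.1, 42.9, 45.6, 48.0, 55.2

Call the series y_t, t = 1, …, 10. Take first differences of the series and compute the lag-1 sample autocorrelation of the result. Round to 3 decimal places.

-0.325

First differences Δy: -0.7, 16.4, -1.7, -2.1, 1.8, 2.8, 2.7, 2.4, 7.2
Mean of differences = 3.2000
Numerator Σ(Δy_t−Δȳ)(Δy_{t+1}−Δȳ) = -84.8100
Denominator Σ(Δy_t−Δȳ)² = 260.5600
r_1(Δy) = -84.8100 / 260.5600 = -0.325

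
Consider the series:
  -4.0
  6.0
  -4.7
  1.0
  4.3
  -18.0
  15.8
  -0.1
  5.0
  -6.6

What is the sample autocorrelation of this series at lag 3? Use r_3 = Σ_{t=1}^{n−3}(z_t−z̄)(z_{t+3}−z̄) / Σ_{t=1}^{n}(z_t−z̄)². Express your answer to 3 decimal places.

-0.098

Mean z̄ = (-4.0 + 6.0 − 4.7 + 1.0 + 4.3 − 18.0 + 15.8 − 0.1 + 5.0 − 6.6)/10 = -0.1300
Numerator Σ_{t=1}^{7}(z_t−z̄)(z_{t+3}−z̄) = -72.1577
Denominator Σ(z_t−z̄)² = 735.6210
r_3 = -72.1577 / 735.6210 = -0.098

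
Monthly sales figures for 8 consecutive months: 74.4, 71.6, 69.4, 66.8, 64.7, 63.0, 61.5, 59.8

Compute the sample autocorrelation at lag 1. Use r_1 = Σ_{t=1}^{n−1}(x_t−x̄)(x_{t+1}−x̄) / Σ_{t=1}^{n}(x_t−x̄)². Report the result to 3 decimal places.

0.617

Mean x̄ = (74.4 + 71.6 + 69.4 + 66.8 + 64.7 + 63.0 + 61.5 + 59.8)/8 = 66.4000
Deviations from mean: 8.0000, 5.2000, 3.0000, 0.4000, -1.7000, -3.4000, -4.9000, -6.6000
Numerator Σ_{t=1}^{7}(x_t−x̄)(x_{t+1}−x̄) = 112.5000
Denominator Σ(x_t−x̄)² = 182.2200
r_1 = 112.5000 / 182.2200 = 0.617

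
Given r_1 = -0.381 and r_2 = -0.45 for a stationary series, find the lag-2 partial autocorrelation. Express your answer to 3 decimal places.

φ_{22} = (r_2 − r_1²) / (1 − r_1²)
r_1² = (-0.381)² = 0.145161
Numerator = -0.45 − 0.1452 = -0.5952; denominator = 1 − 0.1452 = 0.8548
φ_{22} = -0.5952 / 0.8548 = -0.696

-0.696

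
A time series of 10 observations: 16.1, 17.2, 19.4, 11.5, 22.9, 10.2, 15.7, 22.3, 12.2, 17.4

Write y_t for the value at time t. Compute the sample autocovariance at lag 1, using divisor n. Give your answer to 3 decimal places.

-11.349

Mean ȳ = (16.1 + 17.2 + 19.4 + 11.5 + 22.9 + 10.2 + 15.7 + 22.3 + 12.2 + 17.4)/10 = 16.4900
Σ_{t=1}^{9}(y_t−ȳ)(y_{t+1}−ȳ) = -113.4861
γ_1 = -113.4861 / 10 = -11.349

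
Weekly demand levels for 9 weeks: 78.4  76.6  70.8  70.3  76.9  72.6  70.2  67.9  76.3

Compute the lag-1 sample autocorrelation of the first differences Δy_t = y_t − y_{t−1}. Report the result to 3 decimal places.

-0.134

First differences Δy: -1.8, -5.8, -0.5, 6.6, -4.3, -2.4, -2.3, 8.4
Mean of differences = -0.2625
Numerator Σ(Δy_t−Δȳ)(Δy_{t+1}−Δȳ) = -24.1727
Denominator Σ(Δy_t−Δȳ)² = 180.2388
r_1(Δy) = -24.1727 / 180.2388 = -0.134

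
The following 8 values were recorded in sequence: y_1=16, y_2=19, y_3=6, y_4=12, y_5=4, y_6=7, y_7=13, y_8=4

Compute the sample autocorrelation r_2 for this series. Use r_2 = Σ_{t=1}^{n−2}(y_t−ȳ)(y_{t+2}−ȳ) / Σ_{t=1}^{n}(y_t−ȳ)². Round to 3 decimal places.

0.059

Mean ȳ = (16 + 19 + 6 + 12 + 4 + 7 + 13 + 4)/8 = 10.1250
Σ(y_t−ȳ)(y_{t+2}−ȳ) = (-24.2344) + (16.6406) + (25.2656) + (-5.8594) + (-17.6094) + (19.1406) = 13.3438
Denominator Σ(y_t−ȳ)² = 226.8750
r_2 = 13.3438 / 226.8750 = 0.059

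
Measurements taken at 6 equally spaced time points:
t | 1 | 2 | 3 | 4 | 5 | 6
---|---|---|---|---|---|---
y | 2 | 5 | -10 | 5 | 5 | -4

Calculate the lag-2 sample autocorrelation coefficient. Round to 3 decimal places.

-0.326

Mean ȳ = (2 + 5 − 10 + 5 + 5 − 4)/6 = 0.5000
Deviations from mean: 1.5000, 4.5000, -10.5000, 4.5000, 4.5000, -4.5000
Σ(y_t−ȳ)(y_{t+2}−ȳ) = (-15.7500) + (20.2500) + (-47.2500) + (-20.2500) = -63.0000
Denominator Σ(y_t−ȳ)² = 193.5000
r_2 = -63.0000 / 193.5000 = -0.326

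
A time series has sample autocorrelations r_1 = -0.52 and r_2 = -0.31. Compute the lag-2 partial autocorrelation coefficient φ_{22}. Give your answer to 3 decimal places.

-0.796

φ_{22} = (r_2 − r_1²) / (1 − r_1²)
r_1² = (-0.52)² = 0.2704
Numerator = -0.31 − 0.2704 = -0.5804; denominator = 1 − 0.2704 = 0.7296
φ_{22} = -0.5804 / 0.7296 = -0.796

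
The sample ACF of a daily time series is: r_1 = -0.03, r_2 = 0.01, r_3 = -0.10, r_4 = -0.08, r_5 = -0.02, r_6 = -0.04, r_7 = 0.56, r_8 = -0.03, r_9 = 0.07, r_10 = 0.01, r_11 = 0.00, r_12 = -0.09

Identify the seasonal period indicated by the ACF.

7

The largest autocorrelation is r_7 = 0.56; the remaining lags stay at or below 0.07.
The dominant spike at lag 7 indicates a seasonal period of 7.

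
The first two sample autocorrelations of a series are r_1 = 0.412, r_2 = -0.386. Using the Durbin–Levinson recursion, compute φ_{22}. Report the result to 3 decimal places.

-0.669

φ_{22} = (r_2 − r_1²) / (1 − r_1²)
r_1² = (0.412)² = 0.169744
Numerator = -0.386 − 0.1697 = -0.5557; denominator = 1 − 0.1697 = 0.8303
φ_{22} = -0.5557 / 0.8303 = -0.669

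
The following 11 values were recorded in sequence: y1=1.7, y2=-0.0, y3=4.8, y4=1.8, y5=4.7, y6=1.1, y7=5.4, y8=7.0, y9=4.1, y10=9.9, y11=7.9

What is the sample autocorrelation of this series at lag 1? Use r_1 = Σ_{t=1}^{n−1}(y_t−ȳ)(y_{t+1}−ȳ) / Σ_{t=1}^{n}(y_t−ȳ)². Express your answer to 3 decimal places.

Mean ȳ = (1.7 − 0.0 + 4.8 + 1.8 + 4.7 + 1.1 + 5.4 + 7.0 + 4.1 + 9.9 + 7.9)/11 = 4.4000
Numerator Σ_{t=1}^{10}(y_t−ȳ)(y_{t+1}−ȳ) = 23.4300
Denominator Σ(y_t−ȳ)² = 94.9000
r_1 = 23.4300 / 94.9000 = 0.247

0.247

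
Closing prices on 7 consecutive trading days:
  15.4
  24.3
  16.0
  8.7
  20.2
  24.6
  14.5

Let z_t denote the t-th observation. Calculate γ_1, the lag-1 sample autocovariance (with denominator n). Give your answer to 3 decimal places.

-5.468

Mean z̄ = (15.4 + 24.3 + 16.0 + 8.7 + 20.2 + 24.6 + 14.5)/7 = 17.6714
Deviations: -2.2714, 6.6286, -1.6714, -8.9714, 2.5286, 6.9286, -3.1714
Σ_{t=1}^{6}(z_t−z̄)(z_{t+1}−z̄) = -38.2794
γ_1 = -38.2794 / 7 = -5.468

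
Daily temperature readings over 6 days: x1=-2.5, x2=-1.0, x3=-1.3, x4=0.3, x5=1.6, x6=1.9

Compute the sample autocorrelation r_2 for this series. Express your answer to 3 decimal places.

0.081

Mean x̄ = (-2.5 − 1.0 − 1.3 + 0.3 + 1.6 + 1.9)/6 = -0.1667
Σ(x_t−x̄)(x_{t+2}−x̄) = (2.6444) + (-0.3889) + (-2.0022) + (0.9644) = 1.2178
Denominator Σ(x_t−x̄)² = 15.0333
r_2 = 1.2178 / 15.0333 = 0.081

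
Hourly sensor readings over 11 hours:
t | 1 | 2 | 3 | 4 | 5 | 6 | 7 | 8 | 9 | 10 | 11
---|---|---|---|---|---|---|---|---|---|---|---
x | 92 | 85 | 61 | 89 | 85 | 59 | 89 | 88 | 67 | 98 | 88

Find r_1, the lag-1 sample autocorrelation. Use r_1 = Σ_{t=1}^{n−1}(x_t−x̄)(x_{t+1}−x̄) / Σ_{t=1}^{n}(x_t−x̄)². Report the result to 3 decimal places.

Mean x̄ = (92 + 85 + 61 + 89 + 85 + 59 + 89 + 88 + 67 + 98 + 88)/11 = 81.9091
Numerator Σ_{t=1}^{10}(x_t−x̄)(x_{t+1}−x̄) = -582.5537
Denominator Σ(x_t−x̄)² = 1738.9091
r_1 = -582.5537 / 1738.9091 = -0.335

-0.335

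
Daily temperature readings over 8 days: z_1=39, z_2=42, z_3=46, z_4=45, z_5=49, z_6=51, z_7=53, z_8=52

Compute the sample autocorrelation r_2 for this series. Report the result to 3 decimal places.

Mean z̄ = (39 + 42 + 46 + 45 + 49 + 51 + 53 + 52)/8 = 47.1250
Deviations from mean: -8.1250, -5.1250, -1.1250, -2.1250, 1.8750, 3.8750, 5.8750, 4.8750
Numerator Σ_{t=1}^{6}(z_t−z̄)(z_{t+2}−z̄) = 39.5938
Denominator Σ(z_t−z̄)² = 174.8750
r_2 = 39.5938 / 174.8750 = 0.226

0.226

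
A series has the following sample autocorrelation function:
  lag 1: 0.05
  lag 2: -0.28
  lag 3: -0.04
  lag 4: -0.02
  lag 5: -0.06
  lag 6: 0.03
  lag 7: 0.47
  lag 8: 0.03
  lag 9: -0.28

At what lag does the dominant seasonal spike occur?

7

The largest autocorrelation is r_7 = 0.47; the remaining lags stay at or below 0.05.
The dominant spike at lag 7 indicates a seasonal period of 7.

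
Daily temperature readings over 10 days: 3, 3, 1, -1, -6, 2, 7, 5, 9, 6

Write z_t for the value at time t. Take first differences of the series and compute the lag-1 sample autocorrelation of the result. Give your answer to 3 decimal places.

-0.121

First differences Δz: 0, -2, -2, -5, 8, 5, -2, 4, -3
Mean of differences = 0.3333
Numerator Σ(Δz_t−Δz̄)(Δz_{t+1}−Δz̄) = -18.1111
Denominator Σ(Δz_t−Δz̄)² = 150.0000
r_1(Δz) = -18.1111 / 150.0000 = -0.121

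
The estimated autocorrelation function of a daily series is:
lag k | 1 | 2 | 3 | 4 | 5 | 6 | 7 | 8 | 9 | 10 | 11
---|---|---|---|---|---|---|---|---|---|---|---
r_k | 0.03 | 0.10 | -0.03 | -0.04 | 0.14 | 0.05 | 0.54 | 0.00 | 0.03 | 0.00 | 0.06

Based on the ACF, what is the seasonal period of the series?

7

The largest autocorrelation is r_7 = 0.54; the remaining lags stay at or below 0.14.
The dominant spike at lag 7 indicates a seasonal period of 7.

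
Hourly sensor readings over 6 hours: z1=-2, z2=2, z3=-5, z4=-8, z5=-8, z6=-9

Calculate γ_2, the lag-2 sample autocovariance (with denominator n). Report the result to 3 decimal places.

Mean z̄ = (-2 + 2 − 5 − 8 − 8 − 9)/6 = -5.0000
Deviations: 3.0000, 7.0000, 0.0000, -3.0000, -3.0000, -4.0000
Σ_{t=1}^{4}(z_t−z̄)(z_{t+2}−z̄) = -9.0000
γ_2 = -9.0000 / 6 = -1.500

-1.500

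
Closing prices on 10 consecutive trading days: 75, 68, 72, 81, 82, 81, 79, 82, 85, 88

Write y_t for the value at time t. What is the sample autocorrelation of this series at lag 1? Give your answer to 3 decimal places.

0.584

Mean ȳ = (75 + 68 + 72 + 81 + 82 + 81 + 79 + 82 + 85 + 88)/10 = 79.3000
Numerator Σ_{t=1}^{9}(y_t−ȳ)(y_{t+1}−ȳ) = 191.5100
Denominator Σ(y_t−ȳ)² = 328.1000
r_1 = 191.5100 / 328.1000 = 0.584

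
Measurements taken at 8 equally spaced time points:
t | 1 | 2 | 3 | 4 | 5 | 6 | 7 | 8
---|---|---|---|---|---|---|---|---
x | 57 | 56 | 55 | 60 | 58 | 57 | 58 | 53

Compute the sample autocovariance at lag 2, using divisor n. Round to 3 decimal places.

-0.453

Mean x̄ = (57 + 56 + 55 + 60 + 58 + 57 + 58 + 53)/8 = 56.7500
Σ_{t=1}^{6}(x_t−x̄)(x_{t+2}−x̄) = -3.6250
γ_2 = -3.6250 / 8 = -0.453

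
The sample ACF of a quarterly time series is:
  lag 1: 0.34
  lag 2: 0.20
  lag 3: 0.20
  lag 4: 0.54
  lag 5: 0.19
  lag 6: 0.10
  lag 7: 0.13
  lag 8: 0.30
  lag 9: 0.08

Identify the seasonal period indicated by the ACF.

The largest autocorrelation is r_4 = 0.54; the remaining lags stay at or below 0.34. The elevated value at lag 1 (0.34), dropping to 0.20 at lag 2, reflects decaying short-term dependence rather than seasonality.
The dominant spike at lag 4 indicates a seasonal period of 4.

4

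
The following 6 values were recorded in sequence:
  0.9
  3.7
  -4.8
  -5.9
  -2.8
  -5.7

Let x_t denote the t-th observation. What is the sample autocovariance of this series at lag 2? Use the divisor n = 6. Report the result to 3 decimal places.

Mean x̄ = (0.9 + 3.7 − 4.8 − 5.9 − 2.8 − 5.7)/6 = -2.4333
Σ_{t=1}^{4}(x_t−x̄)(x_{t+2}−x̄) = -16.9589
γ_2 = -16.9589 / 6 = -2.826

-2.826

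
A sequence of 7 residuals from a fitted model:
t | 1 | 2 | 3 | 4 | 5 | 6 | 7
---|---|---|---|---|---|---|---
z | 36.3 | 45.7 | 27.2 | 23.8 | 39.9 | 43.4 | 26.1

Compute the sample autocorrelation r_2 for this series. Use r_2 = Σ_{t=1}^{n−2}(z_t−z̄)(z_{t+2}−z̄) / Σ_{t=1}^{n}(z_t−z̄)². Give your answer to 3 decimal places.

-0.655

Mean z̄ = (36.3 + 45.7 + 27.2 + 23.8 + 39.9 + 43.4 + 26.1)/7 = 34.6286
Σ(z_t−z̄)(z_{t+2}−z̄) = (-12.4163) + (-119.8878) + (-39.1592) + (-94.9820) + (-44.9578) = -311.4031
Denominator Σ(z_t−z̄)² = 475.2743
r_2 = -311.4031 / 475.2743 = -0.655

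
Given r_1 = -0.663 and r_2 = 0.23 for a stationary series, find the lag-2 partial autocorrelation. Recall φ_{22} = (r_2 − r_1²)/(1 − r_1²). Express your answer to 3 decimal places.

φ_{22} = (r_2 − r_1²) / (1 − r_1²)
r_1² = (-0.663)² = 0.439569
Numerator = 0.23 − 0.4396 = -0.2096; denominator = 1 − 0.4396 = 0.5604
φ_{22} = -0.2096 / 0.5604 = -0.374

-0.374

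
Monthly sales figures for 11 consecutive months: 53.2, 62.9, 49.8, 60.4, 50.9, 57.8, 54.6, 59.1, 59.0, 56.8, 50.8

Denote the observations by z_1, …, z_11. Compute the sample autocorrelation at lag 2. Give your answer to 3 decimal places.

0.433

Mean z̄ = (53.2 + 62.9 + 49.8 + 60.4 + 50.9 + 57.8 + 54.6 + 59.1 + 59.0 + 56.8 + 50.8)/11 = 55.9364
Numerator Σ_{t=1}^{9}(z_t−z̄)(z_{t+2}−z̄) = 82.6264
Denominator Σ(z_t−z̄)² = 190.7055
r_2 = 82.6264 / 190.7055 = 0.433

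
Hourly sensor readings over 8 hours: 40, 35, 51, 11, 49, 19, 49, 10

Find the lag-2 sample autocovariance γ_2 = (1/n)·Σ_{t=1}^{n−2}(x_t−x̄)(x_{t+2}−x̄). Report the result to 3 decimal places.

Mean x̄ = (40 + 35 + 51 + 11 + 49 + 19 + 49 + 10)/8 = 33.0000
Deviations: 7.0000, 2.0000, 18.0000, -22.0000, 16.0000, -14.0000, 16.0000, -23.0000
Σ_{t=1}^{6}(x_t−x̄)(x_{t+2}−x̄) = 1256.0000
γ_2 = 1256.0000 / 8 = 157.000

157.000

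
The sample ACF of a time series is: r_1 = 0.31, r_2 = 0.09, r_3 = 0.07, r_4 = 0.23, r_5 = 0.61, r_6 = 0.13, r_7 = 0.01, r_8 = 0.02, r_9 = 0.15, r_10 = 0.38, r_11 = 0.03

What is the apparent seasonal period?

5

The largest autocorrelation is r_5 = 0.61, with a weaker echo at lag 10 (0.38); the remaining lags stay at or below 0.31. The elevated value at lag 1 (0.31), dropping to 0.09 at lag 2, reflects decaying short-term dependence rather than seasonality.
The dominant spike at lag 5 indicates a seasonal period of 5.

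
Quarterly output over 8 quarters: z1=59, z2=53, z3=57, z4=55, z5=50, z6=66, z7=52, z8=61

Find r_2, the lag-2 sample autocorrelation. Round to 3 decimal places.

Mean z̄ = (59 + 53 + 57 + 55 + 50 + 66 + 52 + 61)/8 = 56.6250
Deviations from mean: 2.3750, -3.6250, 0.3750, -1.6250, -6.6250, 9.3750, -4.6250, 4.3750
Numerator Σ_{t=1}^{6}(z_t−z̄)(z_{t+2}−z̄) = 60.7188
Denominator Σ(z_t−z̄)² = 193.8750
r_2 = 60.7188 / 193.8750 = 0.313

0.313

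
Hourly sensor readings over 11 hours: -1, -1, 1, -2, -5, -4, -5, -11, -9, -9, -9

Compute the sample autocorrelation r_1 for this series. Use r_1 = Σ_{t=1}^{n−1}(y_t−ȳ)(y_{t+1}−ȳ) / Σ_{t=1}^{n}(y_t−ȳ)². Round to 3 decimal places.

0.704

Mean ȳ = (-1 − 1 + 1 − 2 − 5 − 4 − 5 − 11 − 9 − 9 − 9)/11 = -5.0000
Numerator Σ_{t=1}^{10}(y_t−ȳ)(y_{t+1}−ȳ) = 114.0000
Denominator Σ(y_t−ȳ)² = 162.0000
r_1 = 114.0000 / 162.0000 = 0.704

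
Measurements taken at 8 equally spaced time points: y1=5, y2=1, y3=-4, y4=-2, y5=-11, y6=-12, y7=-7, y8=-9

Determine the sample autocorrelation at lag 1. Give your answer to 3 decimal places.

0.461

Mean ȳ = (5 + 1 − 4 − 2 − 11 − 12 − 7 − 9)/8 = -4.8750
Deviations from mean: 9.8750, 5.8750, 0.8750, 2.8750, -6.1250, -7.1250, -2.1250, -4.1250
Σ(y_t−ȳ)(y_{t+1}−ȳ) = (58.0156) + (5.1406) + (2.5156) + (-17.6094) + (43.6406) + (15.1406) + (8.7656) = 115.6094
Denominator Σ(y_t−ȳ)² = 250.8750
r_1 = 115.6094 / 250.8750 = 0.461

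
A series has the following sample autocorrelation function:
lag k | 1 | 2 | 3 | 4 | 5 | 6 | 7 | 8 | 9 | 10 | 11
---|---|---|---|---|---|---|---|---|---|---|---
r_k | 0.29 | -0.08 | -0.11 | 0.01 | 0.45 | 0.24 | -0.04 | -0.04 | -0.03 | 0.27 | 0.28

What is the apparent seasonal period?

The largest autocorrelation is r_5 = 0.45; the remaining lags stay at or below 0.29.
The dominant spike at lag 5 indicates a seasonal period of 5.

5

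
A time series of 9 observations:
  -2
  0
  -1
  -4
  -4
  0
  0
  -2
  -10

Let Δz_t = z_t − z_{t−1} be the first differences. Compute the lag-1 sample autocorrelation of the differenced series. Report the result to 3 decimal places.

0.156

First differences Δz: 2, -1, -3, 0, 4, 0, -2, -8
Mean of differences = -1.0000
Numerator Σ(Δz_t−Δz̄)(Δz_{t+1}−Δz̄) = 14.0000
Denominator Σ(Δz_t−Δz̄)² = 90.0000
r_1(Δz) = 14.0000 / 90.0000 = 0.156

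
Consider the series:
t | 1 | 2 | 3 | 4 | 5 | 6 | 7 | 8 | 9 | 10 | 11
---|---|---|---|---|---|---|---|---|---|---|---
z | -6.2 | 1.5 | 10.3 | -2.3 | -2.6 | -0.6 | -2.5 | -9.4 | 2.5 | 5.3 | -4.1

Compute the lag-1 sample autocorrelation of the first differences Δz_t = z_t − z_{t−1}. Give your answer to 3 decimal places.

-0.181

First differences Δz: 7.7, 8.8, -12.6, -0.3, 2.0, -1.9, -6.9, 11.9, 2.8, -9.4
Mean of differences = 0.2100
Numerator Σ(Δz_t−Δz̄)(Δz_{t+1}−Δz̄) = -106.5821
Denominator Σ(Δz_t−Δz̄)² = 588.1690
r_1(Δz) = -106.5821 / 588.1690 = -0.181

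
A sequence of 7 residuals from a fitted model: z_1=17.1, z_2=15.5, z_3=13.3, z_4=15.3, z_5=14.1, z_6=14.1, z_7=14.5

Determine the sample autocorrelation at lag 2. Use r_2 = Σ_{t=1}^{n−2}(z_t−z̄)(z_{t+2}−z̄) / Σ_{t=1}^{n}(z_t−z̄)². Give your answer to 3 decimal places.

Mean z̄ = (17.1 + 15.5 + 13.3 + 15.3 + 14.1 + 14.1 + 14.5)/7 = 14.8429
Deviations from mean: 2.2571, 0.6571, -1.5429, 0.4571, -0.7429, -0.7429, -0.3429
Numerator Σ_{t=1}^{5}(z_t−z̄)(z_{t+2}−z̄) = -2.1208
Denominator Σ(z_t−z̄)² = 9.3371
r_2 = -2.1208 / 9.3371 = -0.227

-0.227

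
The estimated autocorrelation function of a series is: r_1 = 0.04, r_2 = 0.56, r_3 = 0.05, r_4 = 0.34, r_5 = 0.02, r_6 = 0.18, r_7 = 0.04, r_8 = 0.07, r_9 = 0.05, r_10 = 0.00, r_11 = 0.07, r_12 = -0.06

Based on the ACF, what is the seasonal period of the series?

The largest autocorrelation is r_2 = 0.56, with weaker echoes at lags 4 (0.34) and 6 (0.18); the remaining lags stay at or below 0.07.
The dominant spike at lag 2 indicates a seasonal period of 2.

2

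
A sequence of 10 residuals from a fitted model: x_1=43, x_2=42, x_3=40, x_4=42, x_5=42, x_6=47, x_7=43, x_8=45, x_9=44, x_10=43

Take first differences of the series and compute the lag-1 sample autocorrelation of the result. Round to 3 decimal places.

-0.554

First differences Δx: -1, -2, 2, 0, 5, -4, 2, -1, -1
Mean of differences = 0.0000
Numerator Σ(Δx_t−Δx̄)(Δx_{t+1}−Δx̄) = -31.0000
Denominator Σ(Δx_t−Δx̄)² = 56.0000
r_1(Δx) = -31.0000 / 56.0000 = -0.554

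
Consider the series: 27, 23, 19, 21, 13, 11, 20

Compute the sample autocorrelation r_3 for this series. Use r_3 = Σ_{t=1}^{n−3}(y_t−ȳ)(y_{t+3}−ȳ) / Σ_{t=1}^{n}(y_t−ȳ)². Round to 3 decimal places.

Mean ȳ = (27 + 23 + 19 + 21 + 13 + 11 + 20)/7 = 19.1429
Deviations from mean: 7.8571, 3.8571, -0.1429, 1.8571, -6.1429, -8.1429, 0.8571
Σ(y_t−ȳ)(y_{t+3}−ȳ) = (14.5918) + (-23.6939) + (1.1633) + (1.5918) = -6.3469
Denominator Σ(y_t−ȳ)² = 184.8571
r_3 = -6.3469 / 184.8571 = -0.034

-0.034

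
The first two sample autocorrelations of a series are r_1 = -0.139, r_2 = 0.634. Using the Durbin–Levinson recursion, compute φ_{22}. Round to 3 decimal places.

φ_{22} = (r_2 − r_1²) / (1 − r_1²)
r_1² = (-0.139)² = 0.019321
Numerator = 0.634 − 0.0193 = 0.6147; denominator = 1 − 0.0193 = 0.9807
φ_{22} = 0.6147 / 0.9807 = 0.627

0.627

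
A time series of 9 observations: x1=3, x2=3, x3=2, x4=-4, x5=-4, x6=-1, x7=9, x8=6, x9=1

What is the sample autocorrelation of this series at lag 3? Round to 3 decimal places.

Mean x̄ = (3 + 3 + 2 − 4 − 4 − 1 + 9 + 6 + 1)/9 = 1.6667
Numerator Σ_{t=1}^{6}(x_t−x̄)(x_{t+3}−x̄) = -80.3333
Denominator Σ(x_t−x̄)² = 148.0000
r_3 = -80.3333 / 148.0000 = -0.543

-0.543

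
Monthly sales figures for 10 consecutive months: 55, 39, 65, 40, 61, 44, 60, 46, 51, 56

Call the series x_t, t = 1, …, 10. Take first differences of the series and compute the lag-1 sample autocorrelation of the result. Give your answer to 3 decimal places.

First differences Δx: -16, 26, -25, 21, -17, 16, -14, 5, 5
Mean of differences = 0.1111
Numerator Σ(Δx_t−Δx̄)(Δx_{t+1}−Δx̄) = -2490.3457
Denominator Σ(Δx_t−Δx̄)² = 2788.8889
r_1(Δx) = -2490.3457 / 2788.8889 = -0.893

-0.893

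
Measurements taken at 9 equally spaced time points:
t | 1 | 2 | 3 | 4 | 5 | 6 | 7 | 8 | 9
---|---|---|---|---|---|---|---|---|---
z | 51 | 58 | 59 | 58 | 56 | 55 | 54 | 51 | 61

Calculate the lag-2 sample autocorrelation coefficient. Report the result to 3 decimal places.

Mean z̄ = (51 + 58 + 59 + 58 + 56 + 55 + 54 + 51 + 61)/9 = 55.8889
Σ(z_t−z̄)(z_{t+2}−z̄) = (-15.2099) + (4.4568) + (0.3457) + (-1.8765) + (-0.2099) + (4.3457) + (-9.6543) = -17.8025
Denominator Σ(z_t−z̄)² = 96.8889
r_2 = -17.8025 / 96.8889 = -0.184

-0.184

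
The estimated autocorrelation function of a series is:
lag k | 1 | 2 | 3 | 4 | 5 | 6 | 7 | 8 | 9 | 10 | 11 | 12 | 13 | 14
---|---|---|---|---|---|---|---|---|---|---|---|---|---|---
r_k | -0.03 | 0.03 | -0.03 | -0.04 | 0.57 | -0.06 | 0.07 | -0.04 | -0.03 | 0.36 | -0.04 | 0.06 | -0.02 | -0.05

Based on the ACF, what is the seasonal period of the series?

5

The largest autocorrelation is r_5 = 0.57, with a weaker echo at lag 10 (0.36); the remaining lags stay at or below 0.07.
The dominant spike at lag 5 indicates a seasonal period of 5.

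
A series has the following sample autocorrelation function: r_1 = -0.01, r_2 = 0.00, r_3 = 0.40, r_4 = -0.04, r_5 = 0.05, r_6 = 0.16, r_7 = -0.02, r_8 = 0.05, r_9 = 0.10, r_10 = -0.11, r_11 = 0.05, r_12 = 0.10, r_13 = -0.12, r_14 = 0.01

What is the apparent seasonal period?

The largest autocorrelation is r_3 = 0.40, with a weaker echo at lag 6 (0.16); the remaining lags stay at or below 0.10.
The dominant spike at lag 3 indicates a seasonal period of 3.

3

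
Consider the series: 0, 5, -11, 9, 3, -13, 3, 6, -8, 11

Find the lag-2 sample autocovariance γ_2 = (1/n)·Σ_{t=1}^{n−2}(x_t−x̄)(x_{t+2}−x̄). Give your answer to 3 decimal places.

Mean x̄ = (0 + 5 − 11 + 9 + 3 − 13 + 3 + 6 − 8 + 11)/10 = 0.5000
Σ_{t=1}^{8}(x_t−x̄)(x_{t+2}−x̄) = -131.0000
γ_2 = -131.0000 / 10 = -13.100

-13.100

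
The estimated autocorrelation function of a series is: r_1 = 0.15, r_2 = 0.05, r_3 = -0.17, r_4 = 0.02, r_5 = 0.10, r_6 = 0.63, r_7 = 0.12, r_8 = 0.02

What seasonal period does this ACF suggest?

The largest autocorrelation is r_6 = 0.63; the remaining lags stay at or below 0.15.
The dominant spike at lag 6 indicates a seasonal period of 6.

6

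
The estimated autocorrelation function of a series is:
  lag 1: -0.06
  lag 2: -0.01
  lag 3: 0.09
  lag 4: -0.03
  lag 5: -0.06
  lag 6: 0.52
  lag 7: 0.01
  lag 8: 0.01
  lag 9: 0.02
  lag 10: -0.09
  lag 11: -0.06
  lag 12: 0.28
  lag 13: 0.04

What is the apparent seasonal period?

The largest autocorrelation is r_6 = 0.52, with a weaker echo at lag 12 (0.28); the remaining lags stay at or below 0.09.
The dominant spike at lag 6 indicates a seasonal period of 6.

6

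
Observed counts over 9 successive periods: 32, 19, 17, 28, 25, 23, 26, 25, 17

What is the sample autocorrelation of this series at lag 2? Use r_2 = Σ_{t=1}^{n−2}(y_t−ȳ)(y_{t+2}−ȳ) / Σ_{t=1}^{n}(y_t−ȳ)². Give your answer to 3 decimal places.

Mean ȳ = (32 + 19 + 17 + 28 + 25 + 23 + 26 + 25 + 17)/9 = 23.5556
Numerator Σ_{t=1}^{7}(y_t−ȳ)(y_{t+2}−ȳ) = -100.8395
Denominator Σ(y_t−ȳ)² = 208.2222
r_2 = -100.8395 / 208.2222 = -0.484

-0.484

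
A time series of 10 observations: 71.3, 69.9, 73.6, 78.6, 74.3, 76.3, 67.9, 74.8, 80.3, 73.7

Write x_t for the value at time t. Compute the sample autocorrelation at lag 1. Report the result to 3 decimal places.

Mean x̄ = (71.3 + 69.9 + 73.6 + 78.6 + 74.3 + 76.3 + 67.9 + 74.8 + 80.3 + 73.7)/10 = 74.0700
Numerator Σ_{t=1}^{9}(x_t−x̄)(x_{t+1}−x̄) = -3.0839
Denominator Σ(x_t−x̄)² = 128.3810
r_1 = -3.0839 / 128.3810 = -0.024

-0.024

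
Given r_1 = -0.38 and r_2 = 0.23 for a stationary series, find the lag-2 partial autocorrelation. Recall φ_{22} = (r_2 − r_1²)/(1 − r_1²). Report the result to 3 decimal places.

φ_{22} = (r_2 − r_1²) / (1 − r_1²)
r_1² = (-0.38)² = 0.1444
Numerator = 0.23 − 0.1444 = 0.0856; denominator = 1 − 0.1444 = 0.8556
φ_{22} = 0.0856 / 0.8556 = 0.100

0.100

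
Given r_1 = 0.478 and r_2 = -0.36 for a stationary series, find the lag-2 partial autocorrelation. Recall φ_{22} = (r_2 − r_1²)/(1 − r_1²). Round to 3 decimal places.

φ_{22} = (r_2 − r_1²) / (1 − r_1²)
r_1² = (0.478)² = 0.228484
Numerator = -0.36 − 0.2285 = -0.5885; denominator = 1 − 0.2285 = 0.7715
φ_{22} = -0.5885 / 0.7715 = -0.763

-0.763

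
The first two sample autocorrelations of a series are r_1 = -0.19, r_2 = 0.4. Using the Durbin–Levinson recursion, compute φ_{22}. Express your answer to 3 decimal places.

φ_{22} = (r_2 − r_1²) / (1 − r_1²)
r_1² = (-0.19)² = 0.0361
Numerator = 0.4 − 0.0361 = 0.3639; denominator = 1 − 0.0361 = 0.9639
φ_{22} = 0.3639 / 0.9639 = 0.378

0.378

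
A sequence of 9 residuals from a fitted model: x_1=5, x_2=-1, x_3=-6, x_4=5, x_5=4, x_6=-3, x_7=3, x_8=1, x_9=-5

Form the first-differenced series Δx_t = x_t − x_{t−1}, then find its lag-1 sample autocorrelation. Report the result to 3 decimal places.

First differences Δx: -6, -5, 11, -1, -7, 6, -2, -6
Mean of differences = -1.2500
Numerator Σ(Δx_t−Δx̄)(Δx_{t+1}−Δx̄) = -70.0625
Denominator Σ(Δx_t−Δx̄)² = 295.5000
r_1(Δx) = -70.0625 / 295.5000 = -0.237

-0.237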